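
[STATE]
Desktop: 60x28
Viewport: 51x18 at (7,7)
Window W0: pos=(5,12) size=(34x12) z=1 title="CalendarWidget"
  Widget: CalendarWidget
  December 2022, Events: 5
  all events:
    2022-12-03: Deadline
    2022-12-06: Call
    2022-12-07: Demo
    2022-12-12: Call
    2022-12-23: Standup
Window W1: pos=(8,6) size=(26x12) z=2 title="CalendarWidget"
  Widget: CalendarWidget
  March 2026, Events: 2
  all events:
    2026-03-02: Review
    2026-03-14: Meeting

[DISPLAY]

 ┃ CalendarWidget         ┃                        
 ┠────────────────────────┨                        
 ┃       March 2026       ┃                        
 ┃Mo Tu We Th Fr Sa Su    ┃                        
 ┃                   1    ┃                        
━┃ 2*  3  4  5  6  7  8   ┃━━━━┓                   
C┃ 9 10 11 12 13 14* 15   ┃    ┃                   
─┃16 17 18 19 20 21 22    ┃────┨                   
 ┃23 24 25 26 27 28 29    ┃    ┃                   
o┃30 31                   ┃    ┃                   
 ┗━━━━━━━━━━━━━━━━━━━━━━━━┛    ┃                   
5  6*  7*  8  9 10 11          ┃                   
2* 13 14 15 16 17 18           ┃                   
9 20 21 22 23* 24 25           ┃                   
6 27 28 29 30 31               ┃                   
                               ┃                   
━━━━━━━━━━━━━━━━━━━━━━━━━━━━━━━┛                   
                                                   


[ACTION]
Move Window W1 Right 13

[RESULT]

              ┃ CalendarWidget         ┃           
              ┠────────────────────────┨           
              ┃       March 2026       ┃           
              ┃Mo Tu We Th Fr Sa Su    ┃           
              ┃                   1    ┃           
━━━━━━━━━━━━━━┃ 2*  3  4  5  6  7  8   ┃           
CalendarWidget┃ 9 10 11 12 13 14* 15   ┃           
──────────────┃16 17 18 19 20 21 22    ┃           
        Decemb┃23 24 25 26 27 28 29    ┃           
o Tu We Th Fr ┃30 31                   ┃           
         1  2 ┗━━━━━━━━━━━━━━━━━━━━━━━━┛           
5  6*  7*  8  9 10 11          ┃                   
2* 13 14 15 16 17 18           ┃                   
9 20 21 22 23* 24 25           ┃                   
6 27 28 29 30 31               ┃                   
                               ┃                   
━━━━━━━━━━━━━━━━━━━━━━━━━━━━━━━┛                   
                                                   


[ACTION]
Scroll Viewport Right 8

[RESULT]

            ┃ CalendarWidget         ┃             
            ┠────────────────────────┨             
            ┃       March 2026       ┃             
            ┃Mo Tu We Th Fr Sa Su    ┃             
            ┃                   1    ┃             
━━━━━━━━━━━━┃ 2*  3  4  5  6  7  8   ┃             
lendarWidget┃ 9 10 11 12 13 14* 15   ┃             
────────────┃16 17 18 19 20 21 22    ┃             
      Decemb┃23 24 25 26 27 28 29    ┃             
Tu We Th Fr ┃30 31                   ┃             
       1  2 ┗━━━━━━━━━━━━━━━━━━━━━━━━┛             
 6*  7*  8  9 10 11          ┃                     
 13 14 15 16 17 18           ┃                     
20 21 22 23* 24 25           ┃                     
27 28 29 30 31               ┃                     
                             ┃                     
━━━━━━━━━━━━━━━━━━━━━━━━━━━━━┛                     
                                                   


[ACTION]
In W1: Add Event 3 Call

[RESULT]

            ┃ CalendarWidget         ┃             
            ┠────────────────────────┨             
            ┃       March 2026       ┃             
            ┃Mo Tu We Th Fr Sa Su    ┃             
            ┃                   1    ┃             
━━━━━━━━━━━━┃ 2*  3*  4  5  6  7  8  ┃             
lendarWidget┃ 9 10 11 12 13 14* 15   ┃             
────────────┃16 17 18 19 20 21 22    ┃             
      Decemb┃23 24 25 26 27 28 29    ┃             
Tu We Th Fr ┃30 31                   ┃             
       1  2 ┗━━━━━━━━━━━━━━━━━━━━━━━━┛             
 6*  7*  8  9 10 11          ┃                     
 13 14 15 16 17 18           ┃                     
20 21 22 23* 24 25           ┃                     
27 28 29 30 31               ┃                     
                             ┃                     
━━━━━━━━━━━━━━━━━━━━━━━━━━━━━┛                     
                                                   


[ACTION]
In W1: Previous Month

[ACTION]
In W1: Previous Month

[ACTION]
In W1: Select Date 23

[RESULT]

            ┃ CalendarWidget         ┃             
            ┠────────────────────────┨             
            ┃      January 2026      ┃             
            ┃Mo Tu We Th Fr Sa Su    ┃             
            ┃          1  2  3  4    ┃             
━━━━━━━━━━━━┃ 5  6  7  8  9 10 11    ┃             
lendarWidget┃12 13 14 15 16 17 18    ┃             
────────────┃19 20 21 22 [23] 24 25  ┃             
      Decemb┃26 27 28 29 30 31       ┃             
Tu We Th Fr ┃                        ┃             
       1  2 ┗━━━━━━━━━━━━━━━━━━━━━━━━┛             
 6*  7*  8  9 10 11          ┃                     
 13 14 15 16 17 18           ┃                     
20 21 22 23* 24 25           ┃                     
27 28 29 30 31               ┃                     
                             ┃                     
━━━━━━━━━━━━━━━━━━━━━━━━━━━━━┛                     
                                                   


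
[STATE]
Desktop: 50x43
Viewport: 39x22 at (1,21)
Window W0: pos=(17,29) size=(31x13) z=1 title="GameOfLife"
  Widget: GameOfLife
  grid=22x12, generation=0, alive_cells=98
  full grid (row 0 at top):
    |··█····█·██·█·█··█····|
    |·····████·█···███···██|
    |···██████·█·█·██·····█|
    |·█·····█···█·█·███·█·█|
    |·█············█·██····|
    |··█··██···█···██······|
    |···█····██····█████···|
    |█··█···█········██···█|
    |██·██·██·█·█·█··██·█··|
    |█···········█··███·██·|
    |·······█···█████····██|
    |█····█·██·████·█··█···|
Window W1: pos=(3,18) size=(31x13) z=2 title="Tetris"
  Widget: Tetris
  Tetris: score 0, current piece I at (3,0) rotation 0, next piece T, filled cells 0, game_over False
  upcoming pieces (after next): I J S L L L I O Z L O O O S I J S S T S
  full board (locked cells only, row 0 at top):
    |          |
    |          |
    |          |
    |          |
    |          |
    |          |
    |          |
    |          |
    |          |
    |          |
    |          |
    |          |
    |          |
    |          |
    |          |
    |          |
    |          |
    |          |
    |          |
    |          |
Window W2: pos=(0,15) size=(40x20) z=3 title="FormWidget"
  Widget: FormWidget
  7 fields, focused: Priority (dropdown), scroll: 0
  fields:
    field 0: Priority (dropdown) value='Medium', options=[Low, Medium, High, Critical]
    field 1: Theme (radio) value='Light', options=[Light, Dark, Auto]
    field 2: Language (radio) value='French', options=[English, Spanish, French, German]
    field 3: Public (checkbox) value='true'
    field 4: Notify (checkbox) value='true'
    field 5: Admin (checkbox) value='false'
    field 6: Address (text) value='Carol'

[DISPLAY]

  Public:     [x]                     ┃
  Notify:     [x]                     ┃
  Admin:      [ ]                     ┃
  Address:    [Carol                 ]┃
                                      ┃
                                      ┃
                                      ┃
                                      ┃
                                      ┃
                                      ┃
                                      ┃
                                      ┃
                                      ┃
━━━━━━━━━━━━━━━━━━━━━━━━━━━━━━━━━━━━━━┛
                ┃·█············█·██····
                ┃··█··██···█···██······
                ┃···█····██····█████···
                ┃█··█···█········██···█
                ┃██·██·██·█·█·█··██·█··
                ┃█···········█··███·██·
                ┗━━━━━━━━━━━━━━━━━━━━━━
                                       


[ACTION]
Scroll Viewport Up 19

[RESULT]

                                       
                                       
                                       
                                       
                                       
                                       
                                       
                                       
                                       
                                       
                                       
                                       
                                       
━━━━━━━━━━━━━━━━━━━━━━━━━━━━━━━━━━━━━━┓
 FormWidget                           ┃
──────────────────────────────────────┨
> Priority:   [Medium               ▼]┃
  Theme:      (●) Light  ( ) Dark  ( )┃
  Language:   ( ) English  ( ) Spanish┃
  Public:     [x]                     ┃
  Notify:     [x]                     ┃
  Admin:      [ ]                     ┃


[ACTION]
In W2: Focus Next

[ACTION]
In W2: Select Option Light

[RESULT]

                                       
                                       
                                       
                                       
                                       
                                       
                                       
                                       
                                       
                                       
                                       
                                       
                                       
━━━━━━━━━━━━━━━━━━━━━━━━━━━━━━━━━━━━━━┓
 FormWidget                           ┃
──────────────────────────────────────┨
  Priority:   [Medium               ▼]┃
> Theme:      (●) Light  ( ) Dark  ( )┃
  Language:   ( ) English  ( ) Spanish┃
  Public:     [x]                     ┃
  Notify:     [x]                     ┃
  Admin:      [ ]                     ┃


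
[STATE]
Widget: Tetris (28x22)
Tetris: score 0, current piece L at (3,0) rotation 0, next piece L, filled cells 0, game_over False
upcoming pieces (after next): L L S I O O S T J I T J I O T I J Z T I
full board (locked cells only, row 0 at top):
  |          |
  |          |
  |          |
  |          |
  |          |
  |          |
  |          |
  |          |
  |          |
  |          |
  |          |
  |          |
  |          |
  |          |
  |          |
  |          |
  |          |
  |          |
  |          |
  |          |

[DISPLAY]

     ▒    │Next:            
   ▒▒▒    │  ▒              
          │▒▒▒              
          │                 
          │                 
          │                 
          │Score:           
          │0                
          │                 
          │                 
          │                 
          │                 
          │                 
          │                 
          │                 
          │                 
          │                 
          │                 
          │                 
          │                 
          │                 
          │                 


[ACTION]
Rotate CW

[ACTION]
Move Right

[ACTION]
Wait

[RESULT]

          │Next:            
    ▒     │  ▒              
    ▒     │▒▒▒              
    ▒▒    │                 
          │                 
          │                 
          │Score:           
          │0                
          │                 
          │                 
          │                 
          │                 
          │                 
          │                 
          │                 
          │                 
          │                 
          │                 
          │                 
          │                 
          │                 
          │                 


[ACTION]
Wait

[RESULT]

          │Next:            
          │  ▒              
    ▒     │▒▒▒              
    ▒     │                 
    ▒▒    │                 
          │                 
          │Score:           
          │0                
          │                 
          │                 
          │                 
          │                 
          │                 
          │                 
          │                 
          │                 
          │                 
          │                 
          │                 
          │                 
          │                 
          │                 


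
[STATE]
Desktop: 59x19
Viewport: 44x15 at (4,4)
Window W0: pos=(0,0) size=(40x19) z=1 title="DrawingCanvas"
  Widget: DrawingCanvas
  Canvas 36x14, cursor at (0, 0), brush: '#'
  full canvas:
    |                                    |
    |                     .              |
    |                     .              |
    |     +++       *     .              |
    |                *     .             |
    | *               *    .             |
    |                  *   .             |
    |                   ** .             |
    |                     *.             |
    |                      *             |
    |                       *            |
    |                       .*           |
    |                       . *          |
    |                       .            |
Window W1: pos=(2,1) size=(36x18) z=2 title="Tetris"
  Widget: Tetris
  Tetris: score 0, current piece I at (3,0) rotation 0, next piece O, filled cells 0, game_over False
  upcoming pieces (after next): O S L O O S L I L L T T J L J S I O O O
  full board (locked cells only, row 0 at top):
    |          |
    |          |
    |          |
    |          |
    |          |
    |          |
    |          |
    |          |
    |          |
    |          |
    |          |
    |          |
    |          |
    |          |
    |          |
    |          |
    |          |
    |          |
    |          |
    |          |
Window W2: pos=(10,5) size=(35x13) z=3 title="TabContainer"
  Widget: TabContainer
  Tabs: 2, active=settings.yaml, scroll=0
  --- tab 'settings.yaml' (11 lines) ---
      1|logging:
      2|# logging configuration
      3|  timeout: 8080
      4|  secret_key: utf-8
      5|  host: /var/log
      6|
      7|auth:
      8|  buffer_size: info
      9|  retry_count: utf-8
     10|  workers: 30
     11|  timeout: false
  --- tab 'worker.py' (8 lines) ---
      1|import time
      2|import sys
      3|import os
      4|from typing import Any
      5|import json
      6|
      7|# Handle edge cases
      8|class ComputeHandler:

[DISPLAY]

         │Next:                  ┃ ┃        
      ┏━━━━━━━━━━━━━━━━━━━━━━━━━━━━━━━━━┓   
      ┃ TabContainer                    ┃   
      ┠─────────────────────────────────┨   
      ┃[settings.yaml]│ worker.py       ┃   
      ┃─────────────────────────────────┃   
      ┃logging:                         ┃   
      ┃# logging configuration          ┃   
      ┃  timeout: 8080                  ┃   
      ┃  secret_key: utf-8              ┃   
      ┃  host: /var/log                 ┃   
      ┃                                 ┃   
      ┃auth:                            ┃   
      ┗━━━━━━━━━━━━━━━━━━━━━━━━━━━━━━━━━┛   
━━━━━━━━━━━━━━━━━━━━━━━━━━━━━━━━━┛━┛        


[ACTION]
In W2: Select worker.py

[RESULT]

         │Next:                  ┃ ┃        
      ┏━━━━━━━━━━━━━━━━━━━━━━━━━━━━━━━━━┓   
      ┃ TabContainer                    ┃   
      ┠─────────────────────────────────┨   
      ┃ settings.yaml │[worker.py]      ┃   
      ┃─────────────────────────────────┃   
      ┃import time                      ┃   
      ┃import sys                       ┃   
      ┃import os                        ┃   
      ┃from typing import Any           ┃   
      ┃import json                      ┃   
      ┃                                 ┃   
      ┃# Handle edge cases              ┃   
      ┗━━━━━━━━━━━━━━━━━━━━━━━━━━━━━━━━━┛   
━━━━━━━━━━━━━━━━━━━━━━━━━━━━━━━━━┛━┛        


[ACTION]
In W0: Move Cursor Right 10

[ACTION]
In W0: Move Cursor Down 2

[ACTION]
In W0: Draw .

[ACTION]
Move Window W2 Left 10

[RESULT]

         │Next:                  ┃ ┃        
━━━━━━━━━━━━━━━━━━━━━━━━━━━━━━┓  ┃ ┃        
bContainer                    ┃  ┃ ┃        
──────────────────────────────┨  ┃ ┃        
ttings.yaml │[worker.py]      ┃  ┃ ┃        
──────────────────────────────┃  ┃ ┃        
ort time                      ┃  ┃ ┃        
ort sys                       ┃  ┃ ┃        
ort os                        ┃  ┃ ┃        
m typing import Any           ┃  ┃ ┃        
ort json                      ┃  ┃ ┃        
                              ┃  ┃ ┃        
andle edge cases              ┃  ┃ ┃        
━━━━━━━━━━━━━━━━━━━━━━━━━━━━━━┛  ┃ ┃        
━━━━━━━━━━━━━━━━━━━━━━━━━━━━━━━━━┛━┛        


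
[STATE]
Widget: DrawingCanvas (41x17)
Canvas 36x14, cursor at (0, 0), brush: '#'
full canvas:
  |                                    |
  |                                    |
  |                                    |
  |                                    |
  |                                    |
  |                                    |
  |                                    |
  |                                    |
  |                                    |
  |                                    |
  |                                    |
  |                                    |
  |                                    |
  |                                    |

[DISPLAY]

+                                        
                                         
                                         
                                         
                                         
                                         
                                         
                                         
                                         
                                         
                                         
                                         
                                         
                                         
                                         
                                         
                                         


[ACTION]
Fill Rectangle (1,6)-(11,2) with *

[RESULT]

+                                        
  *****                                  
  *****                                  
  *****                                  
  *****                                  
  *****                                  
  *****                                  
  *****                                  
  *****                                  
  *****                                  
  *****                                  
  *****                                  
                                         
                                         
                                         
                                         
                                         


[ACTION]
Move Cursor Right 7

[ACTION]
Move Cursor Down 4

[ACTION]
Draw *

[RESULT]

                                         
  *****                                  
  *****                                  
  *****                                  
  ******                                 
  *****                                  
  *****                                  
  *****                                  
  *****                                  
  *****                                  
  *****                                  
  *****                                  
                                         
                                         
                                         
                                         
                                         


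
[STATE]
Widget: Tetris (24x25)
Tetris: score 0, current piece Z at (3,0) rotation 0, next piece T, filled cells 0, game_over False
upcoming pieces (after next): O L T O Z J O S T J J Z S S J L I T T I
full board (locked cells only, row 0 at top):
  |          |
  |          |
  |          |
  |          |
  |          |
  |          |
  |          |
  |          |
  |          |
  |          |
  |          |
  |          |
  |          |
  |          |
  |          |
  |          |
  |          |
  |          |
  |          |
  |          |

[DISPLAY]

   ▓▓     │Next:        
    ▓▓    │ ▒           
          │▒▒▒          
          │             
          │             
          │             
          │Score:       
          │0            
          │             
          │             
          │             
          │             
          │             
          │             
          │             
          │             
          │             
          │             
          │             
          │             
          │             
          │             
          │             
          │             
          │             


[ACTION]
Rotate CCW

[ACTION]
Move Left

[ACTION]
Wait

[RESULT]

          │Next:        
   ▓      │ ▒           
  ▓▓      │▒▒▒          
  ▓       │             
          │             
          │             
          │Score:       
          │0            
          │             
          │             
          │             
          │             
          │             
          │             
          │             
          │             
          │             
          │             
          │             
          │             
          │             
          │             
          │             
          │             
          │             


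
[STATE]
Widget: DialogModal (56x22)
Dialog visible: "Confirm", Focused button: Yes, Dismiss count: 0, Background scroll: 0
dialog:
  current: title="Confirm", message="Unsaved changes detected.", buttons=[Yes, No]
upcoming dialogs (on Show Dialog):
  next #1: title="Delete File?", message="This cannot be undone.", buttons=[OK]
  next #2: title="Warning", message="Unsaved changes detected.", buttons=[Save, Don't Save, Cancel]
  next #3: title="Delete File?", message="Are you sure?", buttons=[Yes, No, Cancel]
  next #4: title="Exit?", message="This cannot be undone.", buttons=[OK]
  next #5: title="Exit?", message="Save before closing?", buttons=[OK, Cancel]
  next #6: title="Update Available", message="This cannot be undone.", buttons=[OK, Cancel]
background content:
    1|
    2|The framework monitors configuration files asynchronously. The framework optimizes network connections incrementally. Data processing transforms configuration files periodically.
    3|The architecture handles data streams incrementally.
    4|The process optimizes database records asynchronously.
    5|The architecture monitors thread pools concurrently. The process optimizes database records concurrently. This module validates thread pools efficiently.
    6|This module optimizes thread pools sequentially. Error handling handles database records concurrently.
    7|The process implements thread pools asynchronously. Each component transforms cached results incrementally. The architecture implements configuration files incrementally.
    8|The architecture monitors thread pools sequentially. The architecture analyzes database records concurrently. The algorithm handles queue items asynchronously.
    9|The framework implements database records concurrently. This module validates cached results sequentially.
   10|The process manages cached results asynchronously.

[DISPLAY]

                                                        
The framework monitors configuration files asynchronousl
The architecture handles data streams incrementally.    
The process optimizes database records asynchronously.  
The architecture monitors thread pools concurrently. The
This module optimizes thread pools sequentially. Error h
The process implements thread pools asynchronously. Each
The architecture monitors thread pools sequentially. The
The framework┌───────────────────────────┐concurrently. 
The process m│          Confirm          │onously.      
             │ Unsaved changes detected. │              
             │         [Yes]  No         │              
             └───────────────────────────┘              
                                                        
                                                        
                                                        
                                                        
                                                        
                                                        
                                                        
                                                        
                                                        


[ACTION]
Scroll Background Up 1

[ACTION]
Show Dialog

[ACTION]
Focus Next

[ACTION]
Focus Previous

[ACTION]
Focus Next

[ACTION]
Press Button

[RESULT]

                                                        
The framework monitors configuration files asynchronousl
The architecture handles data streams incrementally.    
The process optimizes database records asynchronously.  
The architecture monitors thread pools concurrently. The
This module optimizes thread pools sequentially. Error h
The process implements thread pools asynchronously. Each
The architecture monitors thread pools sequentially. The
The framework implements database records concurrently. 
The process manages cached results asynchronously.      
                                                        
                                                        
                                                        
                                                        
                                                        
                                                        
                                                        
                                                        
                                                        
                                                        
                                                        
                                                        


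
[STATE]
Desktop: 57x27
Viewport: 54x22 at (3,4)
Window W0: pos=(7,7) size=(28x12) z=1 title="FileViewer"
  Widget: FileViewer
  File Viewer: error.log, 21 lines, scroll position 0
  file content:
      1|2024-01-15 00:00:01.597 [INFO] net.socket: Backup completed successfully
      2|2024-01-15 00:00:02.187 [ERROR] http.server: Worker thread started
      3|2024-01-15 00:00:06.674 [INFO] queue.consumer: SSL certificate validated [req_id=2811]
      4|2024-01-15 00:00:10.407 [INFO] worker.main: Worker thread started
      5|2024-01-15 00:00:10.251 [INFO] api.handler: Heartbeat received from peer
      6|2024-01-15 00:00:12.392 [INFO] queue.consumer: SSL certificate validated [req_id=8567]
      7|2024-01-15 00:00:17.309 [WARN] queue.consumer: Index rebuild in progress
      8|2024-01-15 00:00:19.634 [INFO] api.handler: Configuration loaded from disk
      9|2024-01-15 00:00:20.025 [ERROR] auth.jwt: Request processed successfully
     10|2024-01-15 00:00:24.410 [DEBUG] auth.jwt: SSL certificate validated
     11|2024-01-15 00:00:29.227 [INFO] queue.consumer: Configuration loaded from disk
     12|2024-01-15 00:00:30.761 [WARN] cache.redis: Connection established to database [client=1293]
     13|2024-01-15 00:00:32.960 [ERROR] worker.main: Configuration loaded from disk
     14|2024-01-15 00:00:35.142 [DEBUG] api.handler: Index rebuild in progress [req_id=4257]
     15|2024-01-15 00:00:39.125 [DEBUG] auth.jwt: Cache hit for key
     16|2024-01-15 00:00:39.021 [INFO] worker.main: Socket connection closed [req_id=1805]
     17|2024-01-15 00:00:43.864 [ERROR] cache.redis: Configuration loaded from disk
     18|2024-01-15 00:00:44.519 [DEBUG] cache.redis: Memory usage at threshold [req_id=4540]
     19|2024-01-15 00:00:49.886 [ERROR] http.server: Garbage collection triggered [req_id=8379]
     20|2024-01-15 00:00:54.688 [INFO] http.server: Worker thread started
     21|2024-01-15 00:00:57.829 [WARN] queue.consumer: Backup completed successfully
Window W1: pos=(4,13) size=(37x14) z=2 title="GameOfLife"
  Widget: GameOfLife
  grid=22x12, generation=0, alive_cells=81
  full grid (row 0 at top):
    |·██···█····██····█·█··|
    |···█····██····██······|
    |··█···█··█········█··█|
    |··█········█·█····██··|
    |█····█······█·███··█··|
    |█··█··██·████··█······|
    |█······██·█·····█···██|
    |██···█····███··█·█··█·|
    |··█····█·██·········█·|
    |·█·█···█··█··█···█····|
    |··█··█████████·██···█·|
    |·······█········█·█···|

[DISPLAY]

                                                      
                                                      
                                                      
    ┏━━━━━━━━━━━━━━━━━━━━━━━━━━┓                      
    ┃ FileViewer               ┃                      
    ┠──────────────────────────┨                      
    ┃2024-01-15 00:00:01.597 [▲┃                      
    ┃2024-01-15 00:00:02.187 [█┃                      
    ┃2024-01-15 00:00:06.674 [░┃                      
 ┏━━━━━━━━━━━━━━━━━━━━━━━━━━━━━━━━━━━┓                
 ┃ GameOfLife                        ┃                
 ┠───────────────────────────────────┨                
 ┃Gen: 0                             ┃                
 ┃···█····██····██······             ┃                
 ┃··█···█··█········█··█             ┃                
 ┃··█········█·█····██··             ┃                
 ┃█····█······█·███··█··             ┃                
 ┃█··█··██·████··█······             ┃                
 ┃█······██·█·····█···██             ┃                
 ┃██···█····███··█·█··█·             ┃                
 ┃··█····█·██·········█·             ┃                
 ┃·█·█···█··█··█···█····             ┃                


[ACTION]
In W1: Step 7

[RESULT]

                                                      
                                                      
                                                      
    ┏━━━━━━━━━━━━━━━━━━━━━━━━━━┓                      
    ┃ FileViewer               ┃                      
    ┠──────────────────────────┨                      
    ┃2024-01-15 00:00:01.597 [▲┃                      
    ┃2024-01-15 00:00:02.187 [█┃                      
    ┃2024-01-15 00:00:06.674 [░┃                      
 ┏━━━━━━━━━━━━━━━━━━━━━━━━━━━━━━━━━━━┓                
 ┃ GameOfLife                        ┃                
 ┠───────────────────────────────────┨                
 ┃Gen: 7                             ┃                
 ┃██····█···············             ┃                
 ┃·····█················             ┃                
 ┃···█····█·█···········             ┃                
 ┃█·······███···········             ┃                
 ┃···█·█·█···█··········             ┃                
 ┃█·█··█·█·██·████·█··█·             ┃                
 ┃·····█···██·██···██·█·             ┃                
 ┃██······█····█·····█·█             ┃                
 ┃·█·█··██······█··█····             ┃                


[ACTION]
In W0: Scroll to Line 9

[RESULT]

                                                      
                                                      
                                                      
    ┏━━━━━━━━━━━━━━━━━━━━━━━━━━┓                      
    ┃ FileViewer               ┃                      
    ┠──────────────────────────┨                      
    ┃2024-01-15 00:00:20.025 [▲┃                      
    ┃2024-01-15 00:00:24.410 [░┃                      
    ┃2024-01-15 00:00:29.227 [░┃                      
 ┏━━━━━━━━━━━━━━━━━━━━━━━━━━━━━━━━━━━┓                
 ┃ GameOfLife                        ┃                
 ┠───────────────────────────────────┨                
 ┃Gen: 7                             ┃                
 ┃██····█···············             ┃                
 ┃·····█················             ┃                
 ┃···█····█·█···········             ┃                
 ┃█·······███···········             ┃                
 ┃···█·█·█···█··········             ┃                
 ┃█·█··█·█·██·████·█··█·             ┃                
 ┃·····█···██·██···██·█·             ┃                
 ┃██······█····█·····█·█             ┃                
 ┃·█·█··██······█··█····             ┃                


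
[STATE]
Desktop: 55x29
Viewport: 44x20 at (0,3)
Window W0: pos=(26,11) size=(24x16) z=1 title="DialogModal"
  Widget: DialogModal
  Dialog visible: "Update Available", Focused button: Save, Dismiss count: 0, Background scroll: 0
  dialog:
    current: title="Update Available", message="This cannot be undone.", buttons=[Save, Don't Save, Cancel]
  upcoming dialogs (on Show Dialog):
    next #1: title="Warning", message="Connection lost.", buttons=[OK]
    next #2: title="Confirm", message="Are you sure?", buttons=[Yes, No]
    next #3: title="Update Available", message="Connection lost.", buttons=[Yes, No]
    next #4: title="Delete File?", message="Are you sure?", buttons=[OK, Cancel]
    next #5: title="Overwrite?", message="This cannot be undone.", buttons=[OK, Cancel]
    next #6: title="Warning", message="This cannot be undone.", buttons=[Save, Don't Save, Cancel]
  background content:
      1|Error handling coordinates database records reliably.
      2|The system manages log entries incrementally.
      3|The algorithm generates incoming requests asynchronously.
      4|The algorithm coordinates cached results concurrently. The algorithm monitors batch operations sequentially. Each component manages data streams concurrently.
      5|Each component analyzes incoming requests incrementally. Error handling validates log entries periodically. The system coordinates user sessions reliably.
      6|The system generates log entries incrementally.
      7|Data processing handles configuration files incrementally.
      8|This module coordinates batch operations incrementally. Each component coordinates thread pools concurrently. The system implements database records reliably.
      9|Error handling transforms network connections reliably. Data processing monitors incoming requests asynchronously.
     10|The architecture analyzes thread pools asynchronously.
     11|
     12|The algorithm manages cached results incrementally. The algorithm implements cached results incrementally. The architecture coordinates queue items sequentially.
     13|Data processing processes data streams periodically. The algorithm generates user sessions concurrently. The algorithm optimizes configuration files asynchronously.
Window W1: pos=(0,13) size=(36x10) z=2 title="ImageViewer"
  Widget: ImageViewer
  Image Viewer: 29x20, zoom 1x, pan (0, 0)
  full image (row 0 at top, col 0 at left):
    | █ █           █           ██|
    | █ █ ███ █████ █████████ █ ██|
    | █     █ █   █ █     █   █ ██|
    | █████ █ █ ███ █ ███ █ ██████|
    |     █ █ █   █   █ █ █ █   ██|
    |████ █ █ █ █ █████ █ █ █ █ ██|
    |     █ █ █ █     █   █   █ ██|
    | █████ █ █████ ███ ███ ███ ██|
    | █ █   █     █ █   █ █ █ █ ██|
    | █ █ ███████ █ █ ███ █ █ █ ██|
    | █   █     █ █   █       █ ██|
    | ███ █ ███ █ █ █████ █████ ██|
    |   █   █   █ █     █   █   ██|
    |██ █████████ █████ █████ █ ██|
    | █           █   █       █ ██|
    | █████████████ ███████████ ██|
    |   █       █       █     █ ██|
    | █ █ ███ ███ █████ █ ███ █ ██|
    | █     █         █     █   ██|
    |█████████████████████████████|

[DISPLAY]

                                            
                                            
                                            
                                            
                                            
                                            
                                            
                                            
                          ┏━━━━━━━━━━━━━━━━━
                          ┃ DialogModal     
┏━━━━━━━━━━━━━━━━━━━━━━━━━━━━━━━━━━┓────────
┃ ImageViewer                      ┃dling co
┠──────────────────────────────────┨m manage
┃ █ █           █           ██     ┃ithm gen
┃ █ █ ███ █████ █████████ █ ██     ┃────────
┃ █     █ █   █ █     █   █ ██     ┃ Availab
┃ █████ █ █ ███ █ ███ █ ██████     ┃annot be
┃     █ █ █   █   █ █ █ █   ██     ┃  Don't 
┃████ █ █ █ █ █████ █ █ █ █ ██     ┃────────
┗━━━━━━━━━━━━━━━━━━━━━━━━━━━━━━━━━━┛dling tr


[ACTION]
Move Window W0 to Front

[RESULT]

                                            
                                            
                                            
                                            
                                            
                                            
                                            
                                            
                          ┏━━━━━━━━━━━━━━━━━
                          ┃ DialogModal     
┏━━━━━━━━━━━━━━━━━━━━━━━━━┠─────────────────
┃ ImageViewer             ┃Error handling co
┠─────────────────────────┃The system manage
┃ █ █           █         ┃The algorithm gen
┃ █ █ ███ █████ █████████ ┃Th┌──────────────
┃ █     █ █   █ █     █   ┃Ea│Update Availab
┃ █████ █ █ ███ █ ███ █ ██┃Th│This cannot be
┃     █ █ █   █   █ █ █ █ ┃Da│[Save]  Don't 
┃████ █ █ █ █ █████ █ █ █ ┃Th└──────────────
┗━━━━━━━━━━━━━━━━━━━━━━━━━┃Error handling tr


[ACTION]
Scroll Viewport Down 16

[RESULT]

                                            
                                            
                          ┏━━━━━━━━━━━━━━━━━
                          ┃ DialogModal     
┏━━━━━━━━━━━━━━━━━━━━━━━━━┠─────────────────
┃ ImageViewer             ┃Error handling co
┠─────────────────────────┃The system manage
┃ █ █           █         ┃The algorithm gen
┃ █ █ ███ █████ █████████ ┃Th┌──────────────
┃ █     █ █   █ █     █   ┃Ea│Update Availab
┃ █████ █ █ ███ █ ███ █ ██┃Th│This cannot be
┃     █ █ █   █   █ █ █ █ ┃Da│[Save]  Don't 
┃████ █ █ █ █ █████ █ █ █ ┃Th└──────────────
┗━━━━━━━━━━━━━━━━━━━━━━━━━┃Error handling tr
                          ┃The architecture 
                          ┃                 
                          ┃The algorithm man
                          ┗━━━━━━━━━━━━━━━━━
                                            
                                            


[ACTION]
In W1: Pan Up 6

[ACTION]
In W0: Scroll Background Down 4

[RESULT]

                                            
                                            
                          ┏━━━━━━━━━━━━━━━━━
                          ┃ DialogModal     
┏━━━━━━━━━━━━━━━━━━━━━━━━━┠─────────────────
┃ ImageViewer             ┃Each component an
┠─────────────────────────┃The system genera
┃ █ █           █         ┃Data processing h
┃ █ █ ███ █████ █████████ ┃Th┌──────────────
┃ █     █ █   █ █     █   ┃Er│Update Availab
┃ █████ █ █ ███ █ ███ █ ██┃Th│This cannot be
┃     █ █ █   █   █ █ █ █ ┃  │[Save]  Don't 
┃████ █ █ █ █ █████ █ █ █ ┃Th└──────────────
┗━━━━━━━━━━━━━━━━━━━━━━━━━┃Data processing p
                          ┃                 
                          ┃                 
                          ┃                 
                          ┗━━━━━━━━━━━━━━━━━
                                            
                                            


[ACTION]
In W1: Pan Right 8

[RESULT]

                                            
                                            
                          ┏━━━━━━━━━━━━━━━━━
                          ┃ DialogModal     
┏━━━━━━━━━━━━━━━━━━━━━━━━━┠─────────────────
┃ ImageViewer             ┃Each component an
┠─────────────────────────┃The system genera
┃       █           ██    ┃Data processing h
┃ █████ █████████ █ ██    ┃Th┌──────────────
┃ █   █ █     █   █ ██    ┃Er│Update Availab
┃ █ ███ █ ███ █ ██████    ┃Th│This cannot be
┃ █   █   █ █ █ █   ██    ┃  │[Save]  Don't 
┃ █ █ █████ █ █ █ █ ██    ┃Th└──────────────
┗━━━━━━━━━━━━━━━━━━━━━━━━━┃Data processing p
                          ┃                 
                          ┃                 
                          ┃                 
                          ┗━━━━━━━━━━━━━━━━━
                                            
                                            
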